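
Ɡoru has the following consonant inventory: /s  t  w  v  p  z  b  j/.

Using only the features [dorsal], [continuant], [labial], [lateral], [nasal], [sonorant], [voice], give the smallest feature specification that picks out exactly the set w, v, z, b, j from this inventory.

[+voice]

Every target segment is [+voice] and no other inventory member is, so one feature is enough.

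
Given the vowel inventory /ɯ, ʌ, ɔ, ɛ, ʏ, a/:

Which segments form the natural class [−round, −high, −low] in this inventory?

ʌ, ɛ

Checking each segment against [−round], [−high], [−low]: /ʌ/ (mid back unrounded lax vowel), /ɛ/ (mid front unrounded lax vowel) satisfy every feature; every other segment in the inventory fails at least one.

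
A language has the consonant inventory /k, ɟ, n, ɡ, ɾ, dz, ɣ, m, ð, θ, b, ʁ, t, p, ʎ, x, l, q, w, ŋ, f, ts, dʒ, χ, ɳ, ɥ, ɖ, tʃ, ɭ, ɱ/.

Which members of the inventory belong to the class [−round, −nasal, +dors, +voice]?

ɟ, ɡ, ɣ, ʁ, ʎ

Checking each segment against [−round], [−nasal], [+dorsal], [+voice]: /ɟ/ (voiced palatal stop), /ɡ/ (voiced velar stop), /ɣ/ (voiced velar fricative), /ʁ/ (voiced uvular fricative), /ʎ/ (palatal lateral approximant) satisfy every feature; every other segment in the inventory fails at least one.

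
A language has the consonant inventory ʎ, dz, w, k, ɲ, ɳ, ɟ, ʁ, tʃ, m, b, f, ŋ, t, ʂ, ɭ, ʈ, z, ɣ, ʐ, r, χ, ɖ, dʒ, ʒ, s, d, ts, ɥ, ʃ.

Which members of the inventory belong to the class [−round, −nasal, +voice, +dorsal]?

Eliminate segments failing any feature: /dz, b, ɭ, z, ʐ, r, ɖ, dʒ, ʒ, d/ are [−dorsal]; /w, ɥ/ are [+round]; /k, tʃ, f, t, ʂ, ʈ, χ, s, ts, ʃ/ are [−voice]; /ɲ, ɳ, m, ŋ/ are [+nasal]. The remaining /ʎ, ɟ, ʁ, ɣ/ satisfy [−round], [−nasal], [+voice], [+dorsal].

ʎ, ɟ, ʁ, ɣ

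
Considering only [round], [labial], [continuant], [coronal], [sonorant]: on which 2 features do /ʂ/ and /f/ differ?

/ʂ/ (voiceless retroflex fricative) and /f/ (voiceless labiodental fricative) agree on [−round], [+continuant], [−sonorant]. They differ on [labial] (/ʂ/ [−], /f/ [+]), [coronal] (/ʂ/ [+], /f/ [−]).

[labial], [coronal]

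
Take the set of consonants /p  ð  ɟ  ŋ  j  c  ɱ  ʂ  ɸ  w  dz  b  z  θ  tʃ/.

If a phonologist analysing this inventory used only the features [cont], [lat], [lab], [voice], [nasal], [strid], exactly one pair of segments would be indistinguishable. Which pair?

j, ð

/j/ (palatal glide) and /ð/ (voiced dental fricative) are both [+continuant], [−lateral], [−labial], [+voice], [−nasal], [−strident], so none of the listed features separates them. (They do differ in [sonorant] and [dorsal], which are not among the given features.) Every other pair in the inventory differs on at least one listed feature.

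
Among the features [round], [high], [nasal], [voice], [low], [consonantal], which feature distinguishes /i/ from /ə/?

[high]

The two segments share [−round], [−nasal], [+voice], [−low], [−consonantal]. The only feature from the list on which they differ: /i/ is [+high] while /ə/ is [−high].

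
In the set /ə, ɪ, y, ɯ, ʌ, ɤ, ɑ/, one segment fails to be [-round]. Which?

/ɯ, ə, ɤ, ʌ, ɑ, ɪ/ are all [-round]; /y/ (high front rounded tense vowel) is [+round].

y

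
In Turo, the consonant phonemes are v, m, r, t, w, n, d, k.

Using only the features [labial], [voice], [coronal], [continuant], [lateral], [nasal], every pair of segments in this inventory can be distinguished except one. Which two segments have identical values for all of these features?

/v/ (voiced labiodental fricative) and /w/ (labial-velar glide) are both [+labial], [+voice], [−coronal], [+continuant], [−lateral], [−nasal], so none of the listed features separates them. (They do differ in [sonorant], [round] and [dorsal], which are not among the given features.) Every other pair in the inventory differs on at least one listed feature.

v, w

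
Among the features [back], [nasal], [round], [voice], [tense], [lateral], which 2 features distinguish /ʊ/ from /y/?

[back], [tense]

The two segments share [-nasal], [+round], [+voice], [-lateral]. The only features from the list on which they differ: /ʊ/ is [+back] while /y/ is [-back]; /ʊ/ is [-tense] while /y/ is [+tense].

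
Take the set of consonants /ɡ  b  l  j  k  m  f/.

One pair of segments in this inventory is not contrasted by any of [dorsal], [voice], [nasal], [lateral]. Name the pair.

j, ɡ

/j/ (palatal glide) and /ɡ/ (voiced velar stop) are both [+dorsal], [+voice], [-nasal], [-lateral], so none of the listed features separates them. (They do differ in [sonorant], [continuant] and [back], which are not among the given features.) Every other pair in the inventory differs on at least one listed feature.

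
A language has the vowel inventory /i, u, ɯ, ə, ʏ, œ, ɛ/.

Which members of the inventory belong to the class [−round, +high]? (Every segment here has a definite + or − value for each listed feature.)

Checking each segment against [−round], [+high]: /i/ (high front unrounded tense vowel), /ɯ/ (high back unrounded vowel) satisfy every feature; every other segment in the inventory fails at least one.

i, ɯ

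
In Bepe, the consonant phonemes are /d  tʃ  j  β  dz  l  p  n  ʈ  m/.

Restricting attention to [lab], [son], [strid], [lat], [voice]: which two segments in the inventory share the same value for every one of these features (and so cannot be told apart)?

On the given features, /j/ and /n/ have an identical profile: [−labial], [+sonorant], [−strident], [−lateral], [+voice]. No other two segments in the inventory coincide on all 5 features. (They do differ in [nasal], [continuant] and [dorsal], which are not among the given features.)

j, n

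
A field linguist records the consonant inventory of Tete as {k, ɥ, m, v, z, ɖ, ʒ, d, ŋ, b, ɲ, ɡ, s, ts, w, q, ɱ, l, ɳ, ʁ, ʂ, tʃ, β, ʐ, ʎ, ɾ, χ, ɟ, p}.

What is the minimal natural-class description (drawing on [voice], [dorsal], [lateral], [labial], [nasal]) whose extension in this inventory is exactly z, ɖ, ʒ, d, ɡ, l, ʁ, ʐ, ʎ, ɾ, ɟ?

The class [+voice], [−nasal], [−labial] has exactly /z, ɖ, ʒ, d, ɡ, l, ʁ, ʐ, ʎ, ɾ, ɟ/ as its extension in this inventory. No smaller conjunction from the listed features achieves this: [−nasal, −labial] alone would also admit /k, s, ts, q, …/; [+voice, −labial] alone would also admit /ŋ, ɲ, ɳ/; [+voice, −nasal] alone would also admit /ɥ, v, b, w, …/; and checking the remaining two-feature bundles turns up none with this extension.

[+voice, −nasal, −labial]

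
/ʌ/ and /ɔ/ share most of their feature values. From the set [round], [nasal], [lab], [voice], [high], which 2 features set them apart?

/ʌ/ is the mid back unrounded lax vowel and /ɔ/ is the mid back rounded lax vowel. Both are [−nasal], [+voice], [−high]. /ʌ/ is [−labial] while /ɔ/ is [+labial]; /ʌ/ is [−round] while /ɔ/ is [+round], so the distinguishing features are [labial], [round].

[labial], [round]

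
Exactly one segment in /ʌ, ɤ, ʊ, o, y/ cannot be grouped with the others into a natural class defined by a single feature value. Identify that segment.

y

/ɤ, o, ʌ, ʊ/ are all [+back], but /y/ (high front rounded tense vowel) is [-back]. No other single segment can be removed to leave a set sharing one feature value that the removed segment lacks, so /y/ is the odd one out.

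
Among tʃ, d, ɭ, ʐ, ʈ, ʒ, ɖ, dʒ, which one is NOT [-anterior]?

Every segment except /d/ is [-anterior]. /d/ (voiced alveolar stop) is [+anterior], so it is the exception.

d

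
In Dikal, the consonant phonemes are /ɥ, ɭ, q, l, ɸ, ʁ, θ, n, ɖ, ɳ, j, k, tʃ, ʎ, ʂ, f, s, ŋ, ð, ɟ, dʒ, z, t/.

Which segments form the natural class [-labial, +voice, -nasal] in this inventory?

ɭ, l, ʁ, ɖ, j, ʎ, ð, ɟ, dʒ, z

Checking each segment against [-labial], [+voice], [-nasal]: /ɭ/ (retroflex lateral approximant), /l/ (alveolar lateral approximant), /ʁ/ (voiced uvular fricative), /ɖ/ (voiced retroflex stop), /j/ (palatal glide), /ʎ/ (palatal lateral approximant), among others, satisfy every feature; every other segment in the inventory fails at least one.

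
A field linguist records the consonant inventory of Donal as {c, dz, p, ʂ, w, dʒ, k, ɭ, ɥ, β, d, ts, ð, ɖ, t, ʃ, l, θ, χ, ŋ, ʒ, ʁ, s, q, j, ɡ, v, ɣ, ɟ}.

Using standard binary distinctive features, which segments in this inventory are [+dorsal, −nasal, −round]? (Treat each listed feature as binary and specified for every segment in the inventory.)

Checking each segment against [+dorsal], [−nasal], [−round]: /c/ (voiceless palatal stop), /k/ (voiceless velar stop), /χ/ (voiceless uvular fricative), /ʁ/ (voiced uvular fricative), /q/ (voiceless uvular stop), /j/ (palatal glide), among others, satisfy every feature; every other segment in the inventory fails at least one.

c, k, χ, ʁ, q, j, ɡ, ɣ, ɟ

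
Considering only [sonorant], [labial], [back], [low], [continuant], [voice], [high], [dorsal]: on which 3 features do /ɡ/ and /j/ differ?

The two segments share [-labial], [-low], [+voice], [+high], [+dorsal]. The only features from the list on which they differ: /ɡ/ is [-sonorant] while /j/ is [+sonorant]; /ɡ/ is [-continuant] while /j/ is [+continuant]; /ɡ/ is [+back] while /j/ is [-back].

[sonorant], [continuant], [back]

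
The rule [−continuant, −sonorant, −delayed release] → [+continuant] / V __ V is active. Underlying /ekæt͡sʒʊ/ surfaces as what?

[exæt͡sʒʊ]

Only /k/ occurs between two vowels (/e/ __ /æ/) and matches the structural description. It is a voiceless velar stop, so [−continuant, −sonorant, −delayed release] holds; changing it to [+continuant] with all other features held fixed yields /x/ (voiceless velar fricative). No other segment meets both the structural description and the environment, so the output is [exæt͡sʒʊ].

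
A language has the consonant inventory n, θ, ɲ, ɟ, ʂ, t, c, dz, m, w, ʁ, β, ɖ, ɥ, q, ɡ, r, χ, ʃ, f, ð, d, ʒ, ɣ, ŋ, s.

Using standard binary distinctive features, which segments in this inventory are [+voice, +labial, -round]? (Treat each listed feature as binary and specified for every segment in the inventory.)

Eliminate segments failing any feature: /n, ɲ, ɟ, dz, ʁ, ɖ, ɡ, r, ð, d, ʒ, ɣ, ŋ/ are [-labial]; /θ, ʂ, t, c, q, χ, ʃ, f, s/ are [-voice]; /w, ɥ/ are [+round]. The remaining /m, β/ satisfy [+voice], [+labial], [-round].

m, β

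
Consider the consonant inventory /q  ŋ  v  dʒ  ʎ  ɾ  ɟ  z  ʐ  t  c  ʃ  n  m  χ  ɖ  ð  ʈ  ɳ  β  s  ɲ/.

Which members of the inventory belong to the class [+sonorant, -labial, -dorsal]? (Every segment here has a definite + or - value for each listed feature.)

Checking each segment against [+sonorant], [-labial], [-dorsal]: /ɾ/ (alveolar tap), /n/ (alveolar nasal), /ɳ/ (retroflex nasal) satisfy every feature; every other segment in the inventory fails at least one.

ɾ, n, ɳ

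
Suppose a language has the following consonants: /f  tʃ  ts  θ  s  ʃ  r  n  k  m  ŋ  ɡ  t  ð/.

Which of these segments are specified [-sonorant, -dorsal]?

Among the inventory, the [-sonorant] segments are /f, tʃ, ts, θ, s, ʃ, k, ɡ, t, ð/.
Within that set, [-dorsal] leaves /f, tʃ, ts, θ, s, ʃ, t, ð/.

f, tʃ, ts, θ, s, ʃ, t, ð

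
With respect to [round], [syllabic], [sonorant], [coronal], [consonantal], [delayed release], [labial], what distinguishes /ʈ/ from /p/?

/ʈ/ (voiceless retroflex stop) and /p/ (voiceless bilabial stop) agree on [−round], [−syllabic], [−sonorant], [+consonantal], [−delayed release]. They differ on [labial] (/ʈ/ [−], /p/ [+]), [coronal] (/ʈ/ [+], /p/ [−]).

[labial], [coronal]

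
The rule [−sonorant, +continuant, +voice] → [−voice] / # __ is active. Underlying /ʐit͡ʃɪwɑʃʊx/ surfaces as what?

Only the initial segment /ʐ/ is both word-initial and matches the structural description. It is a voiced retroflex fricative, so [−sonorant, +continuant, +voice] holds; changing it to [−voice] with all other features held fixed yields /ʂ/ (voiceless retroflex fricative). No other segment meets both the structural description and the environment, so the output is [ʂit͡ʃɪwɑʃʊx].

[ʂit͡ʃɪwɑʃʊx]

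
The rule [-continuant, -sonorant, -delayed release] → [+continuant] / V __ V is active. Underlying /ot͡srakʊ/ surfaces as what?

The only segment in the rule's environment that also matches [-continuant, -sonorant, -delayed release] is /k/. Applying [+continuant] turns the voiceless velar stop into /x/ (voiceless velar fricative), giving [ot͡sraxʊ].

[ot͡sraxʊ]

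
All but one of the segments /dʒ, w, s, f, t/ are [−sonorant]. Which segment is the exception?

/f, s, t, dʒ/ are all [−sonorant]; /w/ (labial-velar glide) is [+sonorant].

w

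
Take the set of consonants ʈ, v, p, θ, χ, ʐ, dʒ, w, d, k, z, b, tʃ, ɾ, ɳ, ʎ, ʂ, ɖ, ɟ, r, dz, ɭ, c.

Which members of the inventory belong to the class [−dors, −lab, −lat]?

ʈ, θ, ʐ, dʒ, d, z, tʃ, ɾ, ɳ, ʂ, ɖ, r, dz

Among the inventory, the [−dorsal] segments are /ʈ, v, p, θ, ʐ, dʒ, d, z, b, tʃ, ɾ, ɳ, ʂ, ɖ, r, dz, ɭ/.
Within that set, [−labial] gives /ʈ, θ, ʐ, dʒ, d, z, tʃ, ɾ, ɳ, ʂ, ɖ, r, dz, ɭ/.
Of those, [−lateral] leaves /ʈ, θ, ʐ, dʒ, d, z, tʃ, ɾ, ɳ, ʂ, ɖ, r, dz/.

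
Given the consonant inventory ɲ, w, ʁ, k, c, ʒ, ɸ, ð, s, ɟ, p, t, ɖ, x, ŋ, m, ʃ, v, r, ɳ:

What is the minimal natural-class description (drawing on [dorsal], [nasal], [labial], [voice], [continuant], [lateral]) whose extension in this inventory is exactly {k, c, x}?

The class [−voice], [+dorsal] has exactly /k, c, x/ as its extension in this inventory. No smaller conjunction from the listed features achieves this: [+dorsal] alone would also admit /ɲ, w, ʁ, ɟ, …/; [−voice] alone would also admit /ɸ, s, p, t, …/; and checking the remaining single features turns up none with this extension.

[−voice, +dorsal]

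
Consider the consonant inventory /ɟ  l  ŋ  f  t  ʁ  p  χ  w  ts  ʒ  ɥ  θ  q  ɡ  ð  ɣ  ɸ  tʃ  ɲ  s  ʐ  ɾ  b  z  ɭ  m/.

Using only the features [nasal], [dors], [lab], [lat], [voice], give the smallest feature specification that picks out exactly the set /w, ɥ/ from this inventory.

Every target segment is [+labial], [+dorsal]; each remaining inventory member fails at least one of these. Each conjunct is needed — [+dorsal] alone would also admit /ɟ, ŋ, ʁ, χ, …/; [+labial] alone would also admit /f, p, ɸ, b, …/ — and no other single listed feature has exactly this extension, so two is the minimum.

[+lab, +dors]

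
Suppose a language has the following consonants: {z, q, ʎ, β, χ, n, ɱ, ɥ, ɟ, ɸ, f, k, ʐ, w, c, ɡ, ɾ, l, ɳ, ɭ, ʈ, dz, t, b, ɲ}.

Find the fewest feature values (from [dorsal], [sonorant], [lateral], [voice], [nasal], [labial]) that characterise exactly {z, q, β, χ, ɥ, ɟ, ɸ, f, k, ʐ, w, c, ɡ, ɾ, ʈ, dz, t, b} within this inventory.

The class [-nasal], [-lateral] has exactly /z, q, β, χ, ɥ, ɟ, ɸ, f, k, ʐ, w, c, ɡ, ɾ, ʈ, dz, t, b/ as its extension in this inventory. No smaller conjunction from the listed features achieves this: [-lateral] alone would also admit /n, ɱ, ɳ, ɲ/; [-nasal] alone would also admit /ʎ, l, ɭ/; and checking the remaining single features turns up none with this extension.

[-nasal, -lateral]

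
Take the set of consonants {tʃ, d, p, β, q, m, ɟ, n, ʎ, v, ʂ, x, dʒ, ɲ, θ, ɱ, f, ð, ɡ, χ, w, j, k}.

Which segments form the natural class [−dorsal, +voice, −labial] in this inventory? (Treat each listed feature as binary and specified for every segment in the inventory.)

d, n, dʒ, ð

The [−dorsal] segments are /tʃ, d, p, β, m, n, v, ʂ, dʒ, θ, ɱ, f, ð/.
Of those, [+voice] gives /d, β, m, n, v, dʒ, ɱ, ð/.
Intersecting with [−labial] leaves /d, n, dʒ, ð/.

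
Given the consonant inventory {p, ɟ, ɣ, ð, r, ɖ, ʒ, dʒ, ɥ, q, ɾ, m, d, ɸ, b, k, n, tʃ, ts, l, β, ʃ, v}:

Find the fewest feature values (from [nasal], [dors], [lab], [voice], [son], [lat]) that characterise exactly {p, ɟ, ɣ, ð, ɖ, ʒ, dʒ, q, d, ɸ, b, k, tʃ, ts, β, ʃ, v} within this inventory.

[-son]

Every target segment is [-sonorant] and no other inventory member is, so one feature is enough.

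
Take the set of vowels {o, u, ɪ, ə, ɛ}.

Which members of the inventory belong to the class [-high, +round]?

o

The [-high] segments are /o, ə, ɛ/.
Intersecting with [+round] leaves /o/.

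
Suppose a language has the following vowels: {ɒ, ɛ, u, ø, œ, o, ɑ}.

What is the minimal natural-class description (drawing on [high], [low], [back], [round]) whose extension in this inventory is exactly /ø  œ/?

/ø, œ/ are all [−back], [+round], and no other segment in the inventory matches both values. Dropping any one of them over-generates: [+round] alone would also admit /ɒ, u, o/; [−back] alone would also admit /ɛ/. No other single listed feature picks out exactly this set either, so fewer than two features will not do.

[−back, +round]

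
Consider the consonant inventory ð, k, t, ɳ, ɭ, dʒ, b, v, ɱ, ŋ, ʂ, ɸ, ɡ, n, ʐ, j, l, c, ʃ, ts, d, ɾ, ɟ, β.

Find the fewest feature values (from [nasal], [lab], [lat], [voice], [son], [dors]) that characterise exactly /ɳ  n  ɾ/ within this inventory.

[+son, -lat, -lab, -dors]

/ɳ, n, ɾ/ are all [+sonorant], [-lateral], [-labial], [-dorsal], and no other segment in the inventory matches all four values. Dropping any one of them over-generates: [-lateral, -labial, -dorsal] alone would also admit /ð, t, dʒ, ʂ, …/; [+sonorant, -labial, -dorsal] alone would also admit /ɭ, l/; [+sonorant, -lateral, -dorsal] alone would also admit /ɱ/; [+sonorant, -lateral, -labial] alone would also admit /ŋ, j/. No other combination of three listed features picks out exactly this set either, so fewer than four features will not do.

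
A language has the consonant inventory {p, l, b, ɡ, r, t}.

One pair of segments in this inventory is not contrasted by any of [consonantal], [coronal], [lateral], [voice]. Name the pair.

b, ɡ

/b/ (voiced bilabial stop) and /ɡ/ (voiced velar stop) are both [+consonantal], [−coronal], [−lateral], [+voice], so none of the listed features separates them. (They do differ in [labial] and [dorsal], which are not among the given features.) Every other pair in the inventory differs on at least one listed feature.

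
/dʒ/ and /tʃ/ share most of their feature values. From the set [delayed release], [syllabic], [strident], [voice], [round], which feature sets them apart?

/dʒ/ (voiced postalveolar affricate) and /tʃ/ (voiceless postalveolar affricate) agree on [+delayed release], [−syllabic], [+strident], [−round]. They differ on [voice] (/dʒ/ [+], /tʃ/ [−]).

[voice]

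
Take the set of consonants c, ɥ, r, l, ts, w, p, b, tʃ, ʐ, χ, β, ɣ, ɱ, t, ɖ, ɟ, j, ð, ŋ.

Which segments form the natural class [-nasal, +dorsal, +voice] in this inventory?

ɥ, w, ɣ, ɟ, j

Eliminate segments failing any feature: /c, χ/ are [-voice]; /r, l, ts, p, b, tʃ, ʐ, β, t, ɖ, ð/ are [-dorsal]; /ɱ, ŋ/ are [+nasal]. The remaining /ɥ, w, ɣ, ɟ, j/ satisfy [-nasal], [+dorsal], [+voice].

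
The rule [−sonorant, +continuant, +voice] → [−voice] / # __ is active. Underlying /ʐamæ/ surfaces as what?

[ʂamæ]

Only the initial segment /ʐ/ is both word-initial and matches the structural description. It is a voiced retroflex fricative, so [−sonorant, +continuant, +voice] holds; changing it to [−voice] with all other features held fixed yields /ʂ/ (voiceless retroflex fricative). No other segment meets both the structural description and the environment, so the output is [ʂamæ].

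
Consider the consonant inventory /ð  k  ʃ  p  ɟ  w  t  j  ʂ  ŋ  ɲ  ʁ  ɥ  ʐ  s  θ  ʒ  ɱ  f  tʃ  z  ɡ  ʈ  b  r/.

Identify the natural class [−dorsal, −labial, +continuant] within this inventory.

ð, ʃ, ʂ, ʐ, s, θ, ʒ, z, r

The [−dorsal] segments are /ð, ʃ, p, t, ʂ, ʐ, s, θ, ʒ, ɱ, f, tʃ, z, ʈ, b, r/.
Intersecting with [−labial] gives /ð, ʃ, t, ʂ, ʐ, s, θ, ʒ, tʃ, z, ʈ, r/.
Of those, [+continuant] leaves /ð, ʃ, ʂ, ʐ, s, θ, ʒ, z, r/.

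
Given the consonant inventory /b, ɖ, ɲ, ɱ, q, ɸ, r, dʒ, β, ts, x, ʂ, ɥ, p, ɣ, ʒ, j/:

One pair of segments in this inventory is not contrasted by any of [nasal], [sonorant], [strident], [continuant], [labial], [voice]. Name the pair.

j, r

On the given features, /j/ and /r/ have an identical profile: [−nasal], [+sonorant], [−strident], [+continuant], [−labial], [+voice]. No other two segments in the inventory coincide on all 6 features. (They do differ in [dorsal], which is not among the given features.)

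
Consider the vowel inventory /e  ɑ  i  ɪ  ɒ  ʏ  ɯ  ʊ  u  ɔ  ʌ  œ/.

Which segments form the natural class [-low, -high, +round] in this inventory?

ɔ, œ

Checking each segment against [-low], [-high], [+round]: /ɔ/ (mid back rounded lax vowel), /œ/ (mid front rounded lax vowel) satisfy every feature; every other segment in the inventory fails at least one.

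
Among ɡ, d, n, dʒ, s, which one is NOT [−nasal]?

Every segment except /n/ is [−nasal]. /n/ (alveolar nasal) is [+nasal], so it is the exception.

n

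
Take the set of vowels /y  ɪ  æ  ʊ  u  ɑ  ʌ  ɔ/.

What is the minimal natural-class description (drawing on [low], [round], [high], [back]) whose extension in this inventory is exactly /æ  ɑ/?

The target set is precisely the extension of [+low] in this inventory.

[+low]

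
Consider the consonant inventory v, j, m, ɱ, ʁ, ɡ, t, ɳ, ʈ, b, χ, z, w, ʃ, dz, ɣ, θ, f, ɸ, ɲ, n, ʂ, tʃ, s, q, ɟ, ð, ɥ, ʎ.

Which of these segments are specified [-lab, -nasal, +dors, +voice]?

j, ʁ, ɡ, ɣ, ɟ, ʎ

Checking each segment against [-labial], [-nasal], [+dorsal], [+voice]: /j/ (palatal glide), /ʁ/ (voiced uvular fricative), /ɡ/ (voiced velar stop), /ɣ/ (voiced velar fricative), /ɟ/ (voiced palatal stop), /ʎ/ (palatal lateral approximant) satisfy every feature; every other segment in the inventory fails at least one.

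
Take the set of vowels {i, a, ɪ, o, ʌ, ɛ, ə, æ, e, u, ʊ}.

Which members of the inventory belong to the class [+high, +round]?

u, ʊ

First, the [+high] segments are /i, ɪ, u, ʊ/.
Intersecting with [+round] leaves /u, ʊ/.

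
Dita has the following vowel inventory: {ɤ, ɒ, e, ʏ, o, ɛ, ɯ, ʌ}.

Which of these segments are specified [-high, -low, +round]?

Eliminate segments failing any feature: /ɤ, e, ɛ, ʌ/ are [-round]; /ɒ/ is [+low]; /ʏ, ɯ/ are [+high]. The remaining /o/ satisfy [-high], [-low], [+round].

o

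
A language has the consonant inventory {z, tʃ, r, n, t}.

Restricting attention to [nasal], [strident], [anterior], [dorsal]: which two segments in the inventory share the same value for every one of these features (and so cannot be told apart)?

r, t

Both /r/ and /t/ are [−nasal], [−strident], [+anterior], [−dorsal]. Since the list omits [sonorant], [voice] and [continuant] — which do distinguish the alveolar trill from the voiceless alveolar stop — this pair collapses; all other pairs remain distinct.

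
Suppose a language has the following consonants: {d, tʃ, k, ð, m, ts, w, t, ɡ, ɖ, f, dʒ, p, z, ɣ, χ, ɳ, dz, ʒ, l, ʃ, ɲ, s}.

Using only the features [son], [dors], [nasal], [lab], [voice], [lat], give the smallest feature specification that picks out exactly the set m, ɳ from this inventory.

[+nasal, −dors]

Every target segment is [+nasal], [−dorsal]; each remaining inventory member fails at least one of these. Each conjunct is needed — [−dorsal] alone would also admit /d, tʃ, ð, ts, …/; [+nasal] alone would also admit /ɲ/ — and no other single listed feature has exactly this extension, so two is the minimum.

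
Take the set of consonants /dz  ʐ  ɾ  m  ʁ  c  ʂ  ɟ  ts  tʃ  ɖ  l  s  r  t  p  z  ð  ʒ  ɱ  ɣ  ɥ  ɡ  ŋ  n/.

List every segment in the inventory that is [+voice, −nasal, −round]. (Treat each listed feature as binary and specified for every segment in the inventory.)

dz, ʐ, ɾ, ʁ, ɟ, ɖ, l, r, z, ð, ʒ, ɣ, ɡ

The [+voice] segments are /dz, ʐ, ɾ, m, ʁ, ɟ, ɖ, l, r, z, ð, ʒ, ɱ, ɣ, ɥ, ɡ, ŋ, n/.
Then [−nasal] gives /dz, ʐ, ɾ, ʁ, ɟ, ɖ, l, r, z, ð, ʒ, ɣ, ɥ, ɡ/.
Intersecting with [−round] leaves /dz, ʐ, ɾ, ʁ, ɟ, ɖ, l, r, z, ð, ʒ, ɣ, ɡ/.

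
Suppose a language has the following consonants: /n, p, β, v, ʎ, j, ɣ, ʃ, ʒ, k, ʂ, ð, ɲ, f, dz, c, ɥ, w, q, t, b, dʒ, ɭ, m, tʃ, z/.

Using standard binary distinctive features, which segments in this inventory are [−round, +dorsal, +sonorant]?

First, the [−round] segments are /n, p, β, v, ʎ, j, ɣ, ʃ, ʒ, k, ʂ, ð, ɲ, f, dz, c, q, t, b, dʒ, ɭ, m, tʃ, z/.
Of those, [+dorsal] gives /ʎ, j, ɣ, k, ɲ, c, q/.
Among these, [+sonorant] leaves /ʎ, j, ɲ/.

ʎ, j, ɲ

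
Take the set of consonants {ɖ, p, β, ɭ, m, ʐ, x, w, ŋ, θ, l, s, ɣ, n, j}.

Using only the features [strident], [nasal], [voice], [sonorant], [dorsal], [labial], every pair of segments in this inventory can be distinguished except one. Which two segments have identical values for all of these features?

ɭ, l

On the given features, /ɭ/ and /l/ have an identical profile: [−strident], [−nasal], [+voice], [+sonorant], [−dorsal], [−labial]. No other two segments in the inventory coincide on all 6 features. (They do differ in [anterior], which is not among the given features.)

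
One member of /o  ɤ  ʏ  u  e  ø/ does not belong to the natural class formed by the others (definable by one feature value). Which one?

/u, ɤ, o, ø, e/ are all [+tense], but /ʏ/ (high front rounded lax vowel) is [-tense]. No other single segment can be removed to leave a set sharing one feature value that the removed segment lacks, so /ʏ/ is the odd one out.

ʏ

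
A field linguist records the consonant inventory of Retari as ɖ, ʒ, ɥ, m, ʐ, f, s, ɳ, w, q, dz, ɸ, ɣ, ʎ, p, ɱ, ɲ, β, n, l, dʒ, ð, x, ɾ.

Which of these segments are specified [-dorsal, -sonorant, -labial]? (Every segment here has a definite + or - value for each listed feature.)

Checking each segment against [-dorsal], [-sonorant], [-labial]: /ɖ/ (voiced retroflex stop), /ʒ/ (voiced postalveolar fricative), /ʐ/ (voiced retroflex fricative), /s/ (voiceless alveolar fricative), /dz/ (voiced alveolar affricate), /dʒ/ (voiced postalveolar affricate), among others, satisfy every feature; every other segment in the inventory fails at least one.

ɖ, ʒ, ʐ, s, dz, dʒ, ð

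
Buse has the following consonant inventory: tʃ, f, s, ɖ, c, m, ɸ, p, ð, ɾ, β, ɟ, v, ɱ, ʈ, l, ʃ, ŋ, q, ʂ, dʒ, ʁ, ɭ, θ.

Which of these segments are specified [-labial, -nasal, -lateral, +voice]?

The [-labial] segments are /tʃ, s, ɖ, c, ð, ɾ, ɟ, ʈ, l, ʃ, ŋ, q, ʂ, dʒ, ʁ, ɭ, θ/.
Then [-nasal] gives /tʃ, s, ɖ, c, ð, ɾ, ɟ, ʈ, l, ʃ, q, ʂ, dʒ, ʁ, ɭ, θ/.
Of those, [-lateral] gives /tʃ, s, ɖ, c, ð, ɾ, ɟ, ʈ, ʃ, q, ʂ, dʒ, ʁ, θ/.
Of those, [+voice] leaves /ɖ, ð, ɾ, ɟ, dʒ, ʁ/.

ɖ, ð, ɾ, ɟ, dʒ, ʁ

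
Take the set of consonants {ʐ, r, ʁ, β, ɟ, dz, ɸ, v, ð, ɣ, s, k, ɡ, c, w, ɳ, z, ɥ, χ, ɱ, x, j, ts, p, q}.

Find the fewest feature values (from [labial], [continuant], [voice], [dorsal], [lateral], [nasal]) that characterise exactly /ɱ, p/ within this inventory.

Every target segment is [-continuant], [+labial]; each remaining inventory member fails at least one of these. Each conjunct is needed — [+labial] alone would also admit /β, ɸ, v, w, …/; [-continuant] alone would also admit /ɟ, dz, k, ɡ, …/ — and no other single listed feature has exactly this extension, so two is the minimum.

[-continuant, +labial]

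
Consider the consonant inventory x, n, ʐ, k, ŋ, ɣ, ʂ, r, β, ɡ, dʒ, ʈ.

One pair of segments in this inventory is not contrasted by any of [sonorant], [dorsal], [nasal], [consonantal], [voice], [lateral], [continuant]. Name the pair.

/β/ (voiced bilabial fricative) and /ʐ/ (voiced retroflex fricative) are both [-sonorant], [-dorsal], [-nasal], [+consonantal], [+voice], [-lateral], [+continuant], so none of the listed features separates them. (They do differ in [strident], [labial] and [coronal], which are not among the given features.) Every other pair in the inventory differs on at least one listed feature.

β, ʐ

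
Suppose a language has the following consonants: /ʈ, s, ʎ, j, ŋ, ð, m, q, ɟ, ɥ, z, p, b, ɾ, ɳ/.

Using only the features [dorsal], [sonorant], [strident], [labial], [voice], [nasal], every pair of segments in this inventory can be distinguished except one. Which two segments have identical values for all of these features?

ʎ, j

Both /ʎ/ and /j/ are [+dorsal], [+sonorant], [−strident], [−labial], [+voice], [−nasal]. Since the list omits [lateral] — which does distinguish the palatal lateral approximant from the palatal glide — this pair collapses; all other pairs remain distinct.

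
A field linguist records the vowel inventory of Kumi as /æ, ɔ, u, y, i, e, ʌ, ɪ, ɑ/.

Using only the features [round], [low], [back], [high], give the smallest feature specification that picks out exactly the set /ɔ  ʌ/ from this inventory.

[-high, -low, +back]

/ɔ, ʌ/ are all [-high], [-low], [+back], and no other segment in the inventory matches all three values. Dropping any one of them over-generates: [-low, +back] alone would also admit /u/; [-high, +back] alone would also admit /ɑ/; [-high, -low] alone would also admit /e/. No other combination of two listed features picks out exactly this set either, so fewer than three features will not do.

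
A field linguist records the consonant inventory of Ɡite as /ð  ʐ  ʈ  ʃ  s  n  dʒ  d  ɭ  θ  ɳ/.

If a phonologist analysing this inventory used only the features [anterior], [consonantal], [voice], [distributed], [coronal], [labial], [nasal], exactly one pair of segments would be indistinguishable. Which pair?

ʐ, ɭ

Both /ʐ/ and /ɭ/ are [−anterior], [+consonantal], [+voice], [−distributed], [+coronal], [−labial], [−nasal]. Since the list omits [sonorant], [lateral] and [strident] — which do distinguish the voiced retroflex fricative from the retroflex lateral approximant — this pair collapses; all other pairs remain distinct.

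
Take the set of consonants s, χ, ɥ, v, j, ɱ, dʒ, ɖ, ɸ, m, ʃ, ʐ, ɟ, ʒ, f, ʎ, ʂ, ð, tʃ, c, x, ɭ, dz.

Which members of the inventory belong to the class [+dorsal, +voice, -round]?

First, the [+dorsal] segments are /χ, ɥ, j, ɟ, ʎ, c, x/.
Within that set, [+voice] gives /ɥ, j, ɟ, ʎ/.
Intersecting with [-round] leaves /j, ɟ, ʎ/.

j, ɟ, ʎ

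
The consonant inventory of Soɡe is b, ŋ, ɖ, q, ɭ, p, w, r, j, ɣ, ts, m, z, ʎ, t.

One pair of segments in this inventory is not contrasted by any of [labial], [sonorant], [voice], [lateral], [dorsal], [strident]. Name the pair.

ŋ, j

/ŋ/ (velar nasal) and /j/ (palatal glide) are both [−labial], [+sonorant], [+voice], [−lateral], [+dorsal], [−strident], so none of the listed features separates them. (They do differ in [nasal], [continuant] and [back], which are not among the given features.) Every other pair in the inventory differs on at least one listed feature.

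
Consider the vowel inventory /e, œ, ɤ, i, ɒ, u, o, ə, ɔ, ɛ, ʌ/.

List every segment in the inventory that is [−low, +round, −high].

Checking each segment against [−low], [+round], [−high]: /œ/ (mid front rounded lax vowel), /o/ (mid back rounded tense vowel), /ɔ/ (mid back rounded lax vowel) satisfy every feature; every other segment in the inventory fails at least one.

œ, o, ɔ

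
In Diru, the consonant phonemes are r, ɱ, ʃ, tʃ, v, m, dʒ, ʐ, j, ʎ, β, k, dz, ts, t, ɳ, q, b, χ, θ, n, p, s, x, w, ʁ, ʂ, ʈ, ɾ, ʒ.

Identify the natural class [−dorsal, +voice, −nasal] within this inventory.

Among the inventory, the [−dorsal] segments are /r, ɱ, ʃ, tʃ, v, m, dʒ, ʐ, β, dz, ts, t, ɳ, b, θ, n, p, s, ʂ, ʈ, ɾ, ʒ/.
Intersecting with [+voice] gives /r, ɱ, v, m, dʒ, ʐ, β, dz, ɳ, b, n, ɾ, ʒ/.
Within that set, [−nasal] leaves /r, v, dʒ, ʐ, β, dz, b, ɾ, ʒ/.

r, v, dʒ, ʐ, β, dz, b, ɾ, ʒ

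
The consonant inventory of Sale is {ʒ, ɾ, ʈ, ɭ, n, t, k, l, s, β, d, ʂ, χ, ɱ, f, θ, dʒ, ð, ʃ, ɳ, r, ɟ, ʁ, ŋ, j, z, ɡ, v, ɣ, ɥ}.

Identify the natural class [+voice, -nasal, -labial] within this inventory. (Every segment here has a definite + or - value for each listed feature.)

Eliminate segments failing any feature: /ʈ, t, k, s, ʂ, χ, f, θ, ʃ/ are [-voice]; /n, ɱ, ɳ, ŋ/ are [+nasal]; /β, v, ɥ/ are [+labial]. The remaining /ʒ, ɾ, ɭ, l, d, dʒ, ð, r, ɟ, ʁ, j, z, ɡ, ɣ/ satisfy [+voice], [-nasal], [-labial].

ʒ, ɾ, ɭ, l, d, dʒ, ð, r, ɟ, ʁ, j, z, ɡ, ɣ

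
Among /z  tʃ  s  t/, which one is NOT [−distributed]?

/tʃ/ is the voiceless postalveolar affricate, which is [+distributed]; the rest — /z, s, t/ — are [−distributed].

tʃ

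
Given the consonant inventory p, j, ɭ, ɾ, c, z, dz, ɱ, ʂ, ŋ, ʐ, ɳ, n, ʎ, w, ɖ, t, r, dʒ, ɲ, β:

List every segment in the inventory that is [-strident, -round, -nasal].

Eliminate segments failing any feature: /z, dz, ʂ, ʐ, dʒ/ are [+strident]; /ɱ, ŋ, ɳ, n, ɲ/ are [+nasal]; /w/ is [+round]. The remaining /p, j, ɭ, ɾ, c, ʎ, ɖ, t, r, β/ satisfy [-strident], [-round], [-nasal].

p, j, ɭ, ɾ, c, ʎ, ɖ, t, r, β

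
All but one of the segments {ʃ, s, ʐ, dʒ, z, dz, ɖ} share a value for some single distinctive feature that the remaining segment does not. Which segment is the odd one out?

ɖ

/z, dz, dʒ, s, ʐ, ʃ/ are all [+strident], but /ɖ/ (voiced retroflex stop) is [−strident]. No other single segment can be removed to leave a set sharing one feature value that the removed segment lacks, so /ɖ/ is the odd one out.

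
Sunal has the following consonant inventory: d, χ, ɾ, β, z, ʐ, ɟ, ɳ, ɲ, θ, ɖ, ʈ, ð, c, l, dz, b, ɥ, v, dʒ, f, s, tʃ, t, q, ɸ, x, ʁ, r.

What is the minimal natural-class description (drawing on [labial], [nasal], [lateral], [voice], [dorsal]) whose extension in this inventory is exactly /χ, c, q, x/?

[-voice, +dorsal]

The class [-voice], [+dorsal] has exactly /χ, c, q, x/ as its extension in this inventory. No smaller conjunction from the listed features achieves this: [+dorsal] alone would also admit /ɟ, ɲ, ɥ, ʁ/; [-voice] alone would also admit /θ, ʈ, f, s, …/; and checking the remaining single features turns up none with this extension.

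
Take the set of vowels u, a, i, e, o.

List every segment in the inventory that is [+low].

The [+low] segments here are /a/; the remaining /u, i, e, o/ are [−low].

a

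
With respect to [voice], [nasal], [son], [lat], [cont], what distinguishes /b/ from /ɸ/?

/b/ is the voiced bilabial stop and /ɸ/ is the voiceless bilabial fricative. Both are [−nasal], [−sonorant], [−lateral]. /b/ is [+voice] while /ɸ/ is [−voice]; /b/ is [−continuant] while /ɸ/ is [+continuant], so the distinguishing features are [voice], [continuant].

[voice], [continuant]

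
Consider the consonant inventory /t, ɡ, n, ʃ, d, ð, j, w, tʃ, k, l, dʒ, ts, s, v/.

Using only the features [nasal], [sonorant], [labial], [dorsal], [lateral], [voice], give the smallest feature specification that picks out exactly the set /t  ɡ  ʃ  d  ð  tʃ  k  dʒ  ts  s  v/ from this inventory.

The target set is precisely the extension of [-sonorant] in this inventory.

[-sonorant]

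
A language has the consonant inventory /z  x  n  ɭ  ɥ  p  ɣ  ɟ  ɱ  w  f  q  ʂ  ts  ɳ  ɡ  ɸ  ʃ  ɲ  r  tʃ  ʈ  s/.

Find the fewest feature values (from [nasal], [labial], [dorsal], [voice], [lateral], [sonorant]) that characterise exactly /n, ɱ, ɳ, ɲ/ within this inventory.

/n, ɱ, ɳ, ɲ/ are exactly the [+nasal] segments in the inventory, so a single feature suffices.

[+nasal]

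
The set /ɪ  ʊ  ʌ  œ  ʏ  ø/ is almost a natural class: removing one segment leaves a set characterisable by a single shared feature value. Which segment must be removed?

ø

/ʊ, ɪ, ʌ, ʏ, œ/ are all [−tense], but /ø/ (mid front rounded tense vowel) is [+tense]. No other single segment can be removed to leave a set sharing one feature value that the removed segment lacks, so /ø/ is the odd one out.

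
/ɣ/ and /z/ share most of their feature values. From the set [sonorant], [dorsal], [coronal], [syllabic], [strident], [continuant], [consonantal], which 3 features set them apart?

[strident], [coronal], [dorsal]

The two segments share [-sonorant], [-syllabic], [+continuant], [+consonantal]. The only features from the list on which they differ: /ɣ/ is [-strident] while /z/ is [+strident]; /ɣ/ is [-coronal] while /z/ is [+coronal]; /ɣ/ is [+dorsal] while /z/ is [-dorsal].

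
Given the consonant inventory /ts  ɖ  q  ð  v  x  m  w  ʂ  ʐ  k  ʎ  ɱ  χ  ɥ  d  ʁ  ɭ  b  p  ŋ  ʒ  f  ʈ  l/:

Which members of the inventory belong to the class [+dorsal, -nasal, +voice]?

w, ʎ, ɥ, ʁ

Among the inventory, the [+dorsal] segments are /q, x, w, k, ʎ, χ, ɥ, ʁ, ŋ/.
Within that set, [-nasal] gives /q, x, w, k, ʎ, χ, ɥ, ʁ/.
Intersecting with [+voice] leaves /w, ʎ, ɥ, ʁ/.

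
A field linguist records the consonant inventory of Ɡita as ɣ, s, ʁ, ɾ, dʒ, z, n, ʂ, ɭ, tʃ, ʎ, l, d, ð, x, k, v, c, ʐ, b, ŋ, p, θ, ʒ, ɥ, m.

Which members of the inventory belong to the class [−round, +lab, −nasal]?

Checking each segment against [−round], [+labial], [−nasal]: /v/ (voiced labiodental fricative), /b/ (voiced bilabial stop), /p/ (voiceless bilabial stop) satisfy every feature; every other segment in the inventory fails at least one.

v, b, p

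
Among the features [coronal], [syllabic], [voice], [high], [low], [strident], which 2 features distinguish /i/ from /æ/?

[high], [low]

/i/ is the high front unrounded tense vowel and /æ/ is the low front unrounded vowel. Both are [-coronal], [+syllabic], [+voice], [-strident]. /i/ is [+high] while /æ/ is [-high]; /i/ is [-low] while /æ/ is [+low], so the distinguishing features are [high], [low].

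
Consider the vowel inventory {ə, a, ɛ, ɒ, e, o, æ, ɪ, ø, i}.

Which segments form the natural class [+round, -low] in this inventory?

Eliminate segments failing any feature: /ə, a, ɛ, e, æ, ɪ, i/ are [-round]; /ɒ/ is [+low]. The remaining /o, ø/ satisfy [+round], [-low].

o, ø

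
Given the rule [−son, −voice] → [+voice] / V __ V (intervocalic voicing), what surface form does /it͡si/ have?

Only /t͡s/ occurs between two vowels (/i/ __ /i/) and matches the structural description. It is a voiceless alveolar affricate, so [−son, −voice] holds; changing it to [+voice] with all other features held fixed yields /d͡z/ (voiced alveolar affricate). No other segment meets both the structural description and the environment, so the output is [id͡zi].

[id͡zi]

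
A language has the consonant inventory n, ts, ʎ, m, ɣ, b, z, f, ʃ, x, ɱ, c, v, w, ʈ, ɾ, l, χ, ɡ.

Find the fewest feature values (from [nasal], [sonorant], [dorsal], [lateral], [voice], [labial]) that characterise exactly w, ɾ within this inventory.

[+sonorant, −nasal, −lateral]

/w, ɾ/ are all [+sonorant], [−nasal], [−lateral], and no other segment in the inventory matches all three values. Dropping any one of them over-generates: [−nasal, −lateral] alone would also admit /ts, ɣ, b, z, …/; [+sonorant, −lateral] alone would also admit /n, m, ɱ/; [+sonorant, −nasal] alone would also admit /ʎ, l/. No other combination of two listed features picks out exactly this set either, so fewer than three features will not do.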